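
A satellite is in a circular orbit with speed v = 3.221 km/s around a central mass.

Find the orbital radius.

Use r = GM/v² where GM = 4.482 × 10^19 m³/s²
v = 3.221 km/s = 3221 m/s
GM = 4.482 × 10^19 m³/s²
v² = 1.03748 × 10^7 m²/s²
r = GM/v² = (4.482 × 10^19) / (1.03748 × 10^7) = 4.32007 × 10^12 m ≈ 4.32 Tm

Final answer: 4.32 Tm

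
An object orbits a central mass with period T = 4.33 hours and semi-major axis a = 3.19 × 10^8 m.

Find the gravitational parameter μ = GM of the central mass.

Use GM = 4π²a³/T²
T = 4.33 hours = 15588 s
a = 3.19 × 10^8 m
a³ = 3.24618 × 10^25 m³
T² = 2.42986 × 10^8 s²
GM = 4π² × (3.24618 × 10^25) / (2.42986 × 10^8) = 5.27413 × 10^18 m³/s²
GM ≈ 5.274 × 10^18 m³/s²

Final answer: GM = 5.274 × 10^18 m³/s²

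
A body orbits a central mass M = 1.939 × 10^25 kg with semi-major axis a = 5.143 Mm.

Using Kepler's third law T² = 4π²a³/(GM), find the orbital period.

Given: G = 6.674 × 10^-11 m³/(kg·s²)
M = 1.939 × 10^25 kg
GM = G × M = 6.674 × 10^-11 × 1.939 × 10^25 = 1.29409 × 10^15 m³/s²
a = 5.143 Mm = 5.143 × 10^6 m
a³ = 1.36035 × 10^20 m³
T = 2π √(a³/GM) = 2π √((1.36035 × 10^20) / (1.29409 × 10^15)) = 2π × 324.222 s
T = 2037.15 s ≈ 33.95 minutes

Final answer: 33.95 minutes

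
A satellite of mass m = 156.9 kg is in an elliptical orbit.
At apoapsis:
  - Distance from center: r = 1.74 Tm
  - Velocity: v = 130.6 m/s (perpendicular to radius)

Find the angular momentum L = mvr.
r = 1.74 Tm = 1.74 × 10^12 m
v = 130.6 m/s
vr = 130.6 × 1.74 × 10^12 = 2.27244 × 10^14 m²/s
L = m × vr = 156.9 × 2.27244 × 10^14 = 3.56546 × 10^16 kg·m²/s ≈ 3.565 × 10^16 kg·m²/s

Final answer: L = 3.565 × 10^16 kg·m²/s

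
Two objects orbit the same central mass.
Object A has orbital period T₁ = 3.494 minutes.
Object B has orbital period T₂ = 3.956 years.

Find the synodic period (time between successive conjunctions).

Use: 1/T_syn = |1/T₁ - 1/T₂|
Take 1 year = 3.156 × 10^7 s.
T₁ = 3.494 minutes = 209.64 s
T₂ = 3.956 years = 1.24851 × 10^8 s
1/T₁ = 0.00477008 s⁻¹
1/T₂ = 8.00952 × 10^-9 s⁻¹
|1/T₁ − 1/T₂| = 0.00477007 s⁻¹
T_syn = 1 / |1/T₁ − 1/T₂| = 209.64 s ≈ 3.494 minutes

Final answer: T_syn = 3.494 minutes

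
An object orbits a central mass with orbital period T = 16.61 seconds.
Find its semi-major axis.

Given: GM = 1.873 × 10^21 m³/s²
T = 16.61 seconds
GM = 1.873 × 10^21 m³/s²
Kepler's third law: a³ = GM T² / (4π²)
T² = 275.892 s²
a³ = (1.873 × 10^21) × 275.892 / (4π²) = 1.30893 × 10^22 m³
a = (a³)^(1/3) = 2.35671 × 10^7 m ≈ 23.57 Mm

Final answer: 23.57 Mm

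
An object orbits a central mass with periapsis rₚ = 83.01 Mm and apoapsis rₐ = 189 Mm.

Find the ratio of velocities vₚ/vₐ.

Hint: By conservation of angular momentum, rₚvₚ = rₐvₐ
rₚ = 83.01 Mm = 8.301 × 10^7 m
rₐ = 189 Mm = 1.89 × 10^8 m
rₚvₚ = rₐvₐ  ⇒  vₚ/vₐ = rₐ/rₚ
vₚ/vₐ = (1.89 × 10^8) / (8.301 × 10^7) = 2.27683

Final answer: vₚ/vₐ = 2.277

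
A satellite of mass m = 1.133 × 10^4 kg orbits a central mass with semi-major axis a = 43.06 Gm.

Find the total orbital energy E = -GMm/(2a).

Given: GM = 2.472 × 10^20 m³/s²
a = 43.06 Gm = 4.306 × 10^10 m
GM = 2.472 × 10^20 m³/s²
2a = 8.612 × 10^10 m
GMm = 2.472 × 10^20 × 11330 = 2.80078 × 10^24 m³·kg/s²
E = −GMm/(2a) = -3.25218 × 10^13 J ≈ -32.52 TJ

Final answer: -32.52 TJ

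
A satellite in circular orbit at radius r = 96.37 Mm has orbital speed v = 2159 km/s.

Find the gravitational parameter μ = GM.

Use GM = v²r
r = 96.37 Mm = 9.637 × 10^7 m
v = 2159 km/s = 2.159 × 10^6 m/s
v² = 4.66128 × 10^12 m²/s²
GM = v²r = 4.66128 × 10^12 × 9.637 × 10^7 = 4.49208 × 10^20 m³/s²
GM ≈ 4.492 × 10^20 m³/s²

Final answer: GM = 4.492 × 10^20 m³/s²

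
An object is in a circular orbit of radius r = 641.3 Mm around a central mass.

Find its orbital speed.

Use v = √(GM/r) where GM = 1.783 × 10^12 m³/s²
r = 641.3 Mm = 6.413 × 10^8 m
GM = 1.783 × 10^12 m³/s²
GM/r = (1.783 × 10^12) / (6.413 × 10^8) = 2780.29 m²/s²
v = √(GM/r) = 52.7285 m/s ≈ 52.73 m/s

Final answer: 52.73 m/s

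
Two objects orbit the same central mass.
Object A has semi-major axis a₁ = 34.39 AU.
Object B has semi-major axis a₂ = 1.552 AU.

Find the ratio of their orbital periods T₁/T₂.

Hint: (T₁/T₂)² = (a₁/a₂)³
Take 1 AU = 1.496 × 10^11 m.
a₁ = 34.39 AU = 5.14474 × 10^12 m
a₂ = 1.552 AU = 2.32179 × 10^11 m
a₁/a₂ = 22.1585
T₁/T₂ = (a₁/a₂)^(3/2) = (22.1585)^1.5 = 104.306

Final answer: T₁/T₂ = 104.3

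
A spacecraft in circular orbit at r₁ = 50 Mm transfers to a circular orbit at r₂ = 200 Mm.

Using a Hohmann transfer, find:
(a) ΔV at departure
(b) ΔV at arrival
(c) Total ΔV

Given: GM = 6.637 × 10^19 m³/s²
r₁ = 50 Mm = 5 × 10^7 m
r₂ = 200 Mm = 2 × 10^8 m
GM = 6.637 × 10^19 m³/s²
Transfer ellipse: a_t = (r₁ + r₂)/2 = 1.25 × 10^8 m
Circular speed at r₁: v₁ = √(GM/r₁) = 1.15213 × 10^6 m/s
Transfer speed at r₁ (periapsis): v₁ₜ = √(GM(2/r₁ − 1/a_t)) = 1.45734 × 10^6 m/s
(a) ΔV₁ = v₁ₜ − v₁ = 305212 m/s ≈ 305.2 km/s
Circular speed at r₂: v₂ = √(GM/r₂) = 576064 m/s
Transfer speed at r₂ (apoapsis): v₂ₜ = √(GM(2/r₂ − 1/a_t)) = 364335 m/s
(b) ΔV₂ = v₂ − v₂ₜ = 211729 m/s ≈ 211.7 km/s
(c) ΔV_total = ΔV₁ + ΔV₂ = 516941 m/s ≈ 516.9 km/s

Final answer:
(a) ΔV₁ = 305.2 km/s
(b) ΔV₂ = 211.7 km/s
(c) ΔV_total = 516.9 km/s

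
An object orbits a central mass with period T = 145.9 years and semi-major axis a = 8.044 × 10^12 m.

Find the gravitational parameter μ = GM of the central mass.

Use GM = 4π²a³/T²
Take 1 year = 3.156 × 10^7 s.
T = 145.9 years = 4.6046 × 10^9 s
a = 8.044 × 10^12 m
a³ = 5.20495 × 10^38 m³
T² = 2.12024 × 10^19 s²
GM = 4π² × (5.20495 × 10^38) / (2.12024 × 10^19) = 9.69151 × 10^20 m³/s²
GM ≈ 9.692 × 10^20 m³/s²

Final answer: GM = 9.692 × 10^20 m³/s²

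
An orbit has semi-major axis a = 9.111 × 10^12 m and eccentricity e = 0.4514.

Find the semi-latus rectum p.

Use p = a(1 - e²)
a = 9.111 × 10^12 m
e = 0.4514,  e² = 0.203762,  1 − e² = 0.796238
p = a(1 − e²) = 9.111 × 10^12 m × 0.796238 = 7.25452 × 10^12 m ≈ 7.255 × 10^12 m

Final answer: p = 7.255 × 10^12 m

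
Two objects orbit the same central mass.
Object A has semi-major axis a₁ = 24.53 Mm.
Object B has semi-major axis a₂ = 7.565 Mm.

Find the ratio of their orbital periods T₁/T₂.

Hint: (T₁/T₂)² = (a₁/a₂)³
a₁ = 24.53 Mm = 2.453 × 10^7 m
a₂ = 7.565 Mm = 7.565 × 10^6 m
a₁/a₂ = 3.24256
T₁/T₂ = (a₁/a₂)^(3/2) = (3.24256)^1.5 = 5.83893

Final answer: T₁/T₂ = 5.839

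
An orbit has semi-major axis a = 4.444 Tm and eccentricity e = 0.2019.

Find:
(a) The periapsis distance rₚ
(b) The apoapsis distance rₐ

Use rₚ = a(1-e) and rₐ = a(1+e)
a = 4.444 Tm = 4.444 × 10^12 m
e = 0.2019:  1 − e = 0.7981,  1 + e = 1.2019
(a) rₚ = a(1 − e) = 4.444 × 10^12 m × 0.7981 = 3.54676 × 10^12 m ≈ 3.547 Tm
(b) rₐ = a(1 + e) = 4.444 × 10^12 m × 1.2019 = 5.34124 × 10^12 m ≈ 5.341 Tm

Final answer:
(a) rₚ = 3.547 Tm
(b) rₐ = 5.341 Tm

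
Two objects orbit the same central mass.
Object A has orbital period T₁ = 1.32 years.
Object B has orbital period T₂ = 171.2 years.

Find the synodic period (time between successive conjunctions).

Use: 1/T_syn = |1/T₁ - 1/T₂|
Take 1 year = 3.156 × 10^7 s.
T₁ = 1.32 years = 4.16592 × 10^7 s
T₂ = 171.2 years = 5.40307 × 10^9 s
1/T₁ = 2.40043 × 10^-8 s⁻¹
1/T₂ = 1.8508 × 10^-10 s⁻¹
|1/T₁ − 1/T₂| = 2.38192 × 10^-8 s⁻¹
T_syn = 1 / |1/T₁ − 1/T₂| = 4.19829 × 10^7 s ≈ 1.33 years

Final answer: T_syn = 1.33 years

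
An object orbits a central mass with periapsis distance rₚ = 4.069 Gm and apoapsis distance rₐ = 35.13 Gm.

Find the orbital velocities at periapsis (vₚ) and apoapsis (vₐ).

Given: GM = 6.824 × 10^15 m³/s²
rₚ = 4.069 Gm = 4.069 × 10^9 m
rₐ = 35.13 Gm = 3.513 × 10^10 m
GM = 6.824 × 10^15 m³/s²
a = (rₚ + rₐ)/2 = 1.95995 × 10^10 m
Vis-viva: v² = GM (2/r − 1/a)
vₚ² = 6.824 × 10^15 × (4.91521 × 10^-10 − 5.10217 × 10^-11) = 3.00597 × 10^6 m²/s²
vₚ = 1733.77 m/s ≈ 1.734 km/s
vₐ² = 6.824 × 10^15 × (5.69314 × 10^-11 − 5.10217 × 10^-11) = 40327.7 m²/s²
vₐ = 200.818 m/s ≈ 200.8 m/s

Final answer: vₚ = 1.734 km/s, vₐ = 200.8 m/s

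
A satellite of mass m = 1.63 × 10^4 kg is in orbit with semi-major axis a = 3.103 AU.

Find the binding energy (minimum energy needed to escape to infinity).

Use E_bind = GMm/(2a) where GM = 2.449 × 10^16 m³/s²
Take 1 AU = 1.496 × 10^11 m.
a = 3.103 AU = 4.64209 × 10^11 m
GM = 2.449 × 10^16 m³/s²
m = 1.63 × 10^4 kg
GMm = 2.449 × 10^16 × 16300 = 3.99187 × 10^20 m³·kg/s²
2a = 9.28418 × 10^11 m
E_bind = GMm/(2a) = 4.29965 × 10^8 J ≈ 430 MJ

Final answer: 430 MJ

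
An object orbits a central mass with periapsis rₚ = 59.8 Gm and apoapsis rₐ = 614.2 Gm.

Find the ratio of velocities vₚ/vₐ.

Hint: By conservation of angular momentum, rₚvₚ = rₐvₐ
rₚ = 59.8 Gm = 5.98 × 10^10 m
rₐ = 614.2 Gm = 6.142 × 10^11 m
rₚvₚ = rₐvₐ  ⇒  vₚ/vₐ = rₐ/rₚ
vₚ/vₐ = (6.142 × 10^11) / (5.98 × 10^10) = 10.2709

Final answer: vₚ/vₐ = 10.27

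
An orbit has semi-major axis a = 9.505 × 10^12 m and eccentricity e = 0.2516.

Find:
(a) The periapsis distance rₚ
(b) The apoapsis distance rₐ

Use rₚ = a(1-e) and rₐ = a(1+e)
a = 9.505 × 10^12 m
e = 0.2516:  1 − e = 0.7484,  1 + e = 1.2516
(a) rₚ = a(1 − e) = 9.505 × 10^12 m × 0.7484 = 7.11354 × 10^12 m ≈ 7.114 × 10^12 m
(b) rₐ = a(1 + e) = 9.505 × 10^12 m × 1.2516 = 1.18965 × 10^13 m ≈ 1.19 × 10^13 m

Final answer:
(a) rₚ = 7.114 × 10^12 m
(b) rₐ = 1.19 × 10^13 m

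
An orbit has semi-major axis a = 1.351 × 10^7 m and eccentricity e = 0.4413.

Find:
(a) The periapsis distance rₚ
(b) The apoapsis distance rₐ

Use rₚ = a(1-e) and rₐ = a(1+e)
a = 1.351 × 10^7 m
e = 0.4413:  1 − e = 0.5587,  1 + e = 1.4413
(a) rₚ = a(1 − e) = 1.351 × 10^7 m × 0.5587 = 7.54804 × 10^6 m ≈ 7.548 × 10^6 m
(b) rₐ = a(1 + e) = 1.351 × 10^7 m × 1.4413 = 1.9472 × 10^7 m ≈ 1.947 × 10^7 m

Final answer:
(a) rₚ = 7.548 × 10^6 m
(b) rₐ = 1.947 × 10^7 m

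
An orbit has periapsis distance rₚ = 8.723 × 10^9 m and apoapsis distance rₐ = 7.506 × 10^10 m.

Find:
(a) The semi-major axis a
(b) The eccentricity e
rₚ = 8.723 × 10^9 m
rₐ = 7.506 × 10^10 m
(a) a = (rₚ + rₐ)/2 = 4.18915 × 10^10 m ≈ 4.189 × 10^10 m
(b) e = (rₐ − rₚ)/(rₐ + rₚ) = (6.6337 × 10^10) / (8.3783 × 10^10) = 0.791772

Final answer:
(a) a = 4.189 × 10^10 m
(b) e = 0.7918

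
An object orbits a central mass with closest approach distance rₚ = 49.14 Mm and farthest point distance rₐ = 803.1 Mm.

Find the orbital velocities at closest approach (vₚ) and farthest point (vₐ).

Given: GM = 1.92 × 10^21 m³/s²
rₚ = 49.14 Mm = 4.914 × 10^7 m
rₐ = 803.1 Mm = 8.031 × 10^8 m
GM = 1.92 × 10^21 m³/s²
a = (rₚ + rₐ)/2 = 4.2612 × 10^8 m
Vis-viva: v² = GM (2/r − 1/a)
vₚ² = 1.92 × 10^21 × (4.07 × 10^-8 − 2.34676 × 10^-9) = 7.36383 × 10^13 m²/s²
vₚ = 8.58128 × 10^6 m/s ≈ 8581 km/s
vₐ² = 1.92 × 10^21 × (2.49035 × 10^-9 − 2.34676 × 10^-9) = 2.75699 × 10^11 m²/s²
vₐ = 525070 m/s ≈ 525.1 km/s

Final answer: vₚ = 8581 km/s, vₐ = 525.1 km/s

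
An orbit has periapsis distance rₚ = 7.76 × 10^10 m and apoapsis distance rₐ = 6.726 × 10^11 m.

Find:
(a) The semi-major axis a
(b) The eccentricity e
rₚ = 7.76 × 10^10 m
rₐ = 6.726 × 10^11 m
(a) a = (rₚ + rₐ)/2 = 3.751 × 10^11 m ≈ 3.751 × 10^11 m
(b) e = (rₐ − rₚ)/(rₐ + rₚ) = (5.95 × 10^11) / (7.502 × 10^11) = 0.793122

Final answer:
(a) a = 3.751 × 10^11 m
(b) e = 0.7931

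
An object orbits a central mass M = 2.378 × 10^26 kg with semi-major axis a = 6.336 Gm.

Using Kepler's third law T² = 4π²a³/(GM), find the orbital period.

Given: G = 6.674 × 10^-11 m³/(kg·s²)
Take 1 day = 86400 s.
M = 2.378 × 10^26 kg
GM = G × M = 6.674 × 10^-11 × 2.378 × 10^26 = 1.58708 × 10^16 m³/s²
a = 6.336 Gm = 6.336 × 10^9 m
a³ = 2.54358 × 10^29 m³
T = 2π √(a³/GM) = 2π √((2.54358 × 10^29) / (1.58708 × 10^16)) = 2π × 4.00335 × 10^6 s
T = 2.51538 × 10^7 s ≈ 291.1 days

Final answer: 291.1 days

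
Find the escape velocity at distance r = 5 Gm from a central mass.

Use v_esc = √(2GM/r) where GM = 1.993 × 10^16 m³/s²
r = 5 Gm = 5 × 10^9 m
GM = 1.993 × 10^16 m³/s²
2GM/r = 2 × (1.993 × 10^16) / (5 × 10^9) = 7.972 × 10^6 m²/s²
v_esc = √(2GM/r) = 2823.47 m/s ≈ 2.823 km/s

Final answer: 2.823 km/s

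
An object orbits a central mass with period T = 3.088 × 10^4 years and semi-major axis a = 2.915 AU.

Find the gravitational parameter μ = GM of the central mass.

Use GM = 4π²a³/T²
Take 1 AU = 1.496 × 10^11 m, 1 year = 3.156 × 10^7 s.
T = 3.088 × 10^4 years = 9.74573 × 10^11 s
a = 2.915 AU = 4.36084 × 10^11 m
a³ = 8.29298 × 10^34 m³
T² = 9.49792 × 10^23 s²
GM = 4π² × (8.29298 × 10^34) / (9.49792 × 10^23) = 3.447 × 10^12 m³/s²
GM ≈ 3.447 × 10^12 m³/s²

Final answer: GM = 3.447 × 10^12 m³/s²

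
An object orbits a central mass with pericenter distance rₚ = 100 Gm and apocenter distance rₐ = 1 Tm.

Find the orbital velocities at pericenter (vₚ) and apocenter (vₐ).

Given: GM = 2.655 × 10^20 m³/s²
rₚ = 100 Gm = 1 × 10^11 m
rₐ = 1 Tm = 1 × 10^12 m
GM = 2.655 × 10^20 m³/s²
a = (rₚ + rₐ)/2 = 5.5 × 10^11 m
Vis-viva: v² = GM (2/r − 1/a)
vₚ² = 2.655 × 10^20 × (2 × 10^-11 − 1.81818 × 10^-12) = 4.82727 × 10^9 m²/s²
vₚ = 69478.6 m/s ≈ 69.48 km/s
vₐ² = 2.655 × 10^20 × (2 × 10^-12 − 1.81818 × 10^-12) = 4.82727 × 10^7 m²/s²
vₐ = 6947.86 m/s ≈ 6.948 km/s

Final answer: vₚ = 69.48 km/s, vₐ = 6.948 km/s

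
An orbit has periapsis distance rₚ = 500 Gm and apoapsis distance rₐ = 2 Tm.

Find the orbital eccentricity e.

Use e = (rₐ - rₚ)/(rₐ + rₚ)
rₚ = 500 Gm = 5 × 10^11 m
rₐ = 2 Tm = 2 × 10^12 m
rₐ − rₚ = 1.5 × 10^12 m
rₐ + rₚ = 2.5 × 10^12 m
e = (rₐ − rₚ)/(rₐ + rₚ) = 0.6

Final answer: e = 0.6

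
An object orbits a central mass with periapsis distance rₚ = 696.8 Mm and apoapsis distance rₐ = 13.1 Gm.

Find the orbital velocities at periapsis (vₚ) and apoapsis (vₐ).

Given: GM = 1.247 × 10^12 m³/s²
rₚ = 696.8 Mm = 6.968 × 10^8 m
rₐ = 13.1 Gm = 1.31 × 10^10 m
GM = 1.247 × 10^12 m³/s²
a = (rₚ + rₐ)/2 = 6.8984 × 10^9 m
Vis-viva: v² = GM (2/r − 1/a)
vₚ² = 1.247 × 10^12 × (2.87026 × 10^-9 − 1.44961 × 10^-10) = 3398.45 m²/s²
vₚ = 58.2962 m/s ≈ 58.3 m/s
vₐ² = 1.247 × 10^12 × (1.52672 × 10^-10 − 1.44961 × 10^-10) = 9.61512 m²/s²
vₐ = 3.10083 m/s ≈ 3.101 m/s

Final answer: vₚ = 58.3 m/s, vₐ = 3.101 m/s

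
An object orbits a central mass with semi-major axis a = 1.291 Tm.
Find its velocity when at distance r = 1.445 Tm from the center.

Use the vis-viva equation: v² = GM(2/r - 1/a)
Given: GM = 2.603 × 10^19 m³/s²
a = 1.291 Tm = 1.291 × 10^12 m
r = 1.445 Tm = 1.445 × 10^12 m
GM = 2.603 × 10^19 m³/s²
2/r − 1/a = 1.38408 × 10^-12 − 7.74593 × 10^-13 = 6.0949 × 10^-13 m⁻¹
v² = GM (2/r − 1/a) = 1.5865 × 10^7 m²/s²
v = 3983.09 m/s ≈ 3.983 km/s

Final answer: 3.983 km/s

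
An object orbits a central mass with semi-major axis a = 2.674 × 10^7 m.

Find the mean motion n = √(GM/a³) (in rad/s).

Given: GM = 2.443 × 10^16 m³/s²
a = 2.674 × 10^7 m
GM = 2.443 × 10^16 m³/s²
a³ = 1.91198 × 10^22 m³
GM/a³ = (2.443 × 10^16) / (1.91198 × 10^22) = 1.27773 × 10^-6 s⁻²
n = √(GM/a³) = 0.00113037 rad/s ≈ 0.00113 rad/s

Final answer: n = 0.00113 rad/s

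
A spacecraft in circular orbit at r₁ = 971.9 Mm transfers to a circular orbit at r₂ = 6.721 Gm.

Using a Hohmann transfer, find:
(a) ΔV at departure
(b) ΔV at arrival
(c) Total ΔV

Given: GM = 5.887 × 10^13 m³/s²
r₁ = 971.9 Mm = 9.719 × 10^8 m
r₂ = 6.721 Gm = 6.721 × 10^9 m
GM = 5.887 × 10^13 m³/s²
Transfer ellipse: a_t = (r₁ + r₂)/2 = 3.84645 × 10^9 m
Circular speed at r₁: v₁ = √(GM/r₁) = 246.114 m/s
Transfer speed at r₁ (periapsis): v₁ₜ = √(GM(2/r₁ − 1/a_t)) = 325.329 m/s
(a) ΔV₁ = v₁ₜ − v₁ = 79.2153 m/s ≈ 79.22 m/s
Circular speed at r₂: v₂ = √(GM/r₂) = 93.5901 m/s
Transfer speed at r₂ (apoapsis): v₂ₜ = √(GM(2/r₂ − 1/a_t)) = 47.0447 m/s
(b) ΔV₂ = v₂ − v₂ₜ = 46.5454 m/s ≈ 46.55 m/s
(c) ΔV_total = ΔV₁ + ΔV₂ = 125.761 m/s ≈ 125.8 m/s

Final answer:
(a) ΔV₁ = 79.22 m/s
(b) ΔV₂ = 46.55 m/s
(c) ΔV_total = 125.8 m/s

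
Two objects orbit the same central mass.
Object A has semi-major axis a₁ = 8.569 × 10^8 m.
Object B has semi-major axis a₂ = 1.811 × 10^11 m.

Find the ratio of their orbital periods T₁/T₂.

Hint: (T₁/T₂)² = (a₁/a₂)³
a₁ = 8.569 × 10^8 m
a₂ = 1.811 × 10^11 m
a₁/a₂ = 0.00473164
T₁/T₂ = (a₁/a₂)^(3/2) = (0.00473164)^1.5 = 0.000325475

Final answer: T₁/T₂ = 0.0003255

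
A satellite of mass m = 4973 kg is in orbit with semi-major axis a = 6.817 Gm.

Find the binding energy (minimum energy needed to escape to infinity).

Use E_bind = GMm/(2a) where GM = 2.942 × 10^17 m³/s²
a = 6.817 Gm = 6.817 × 10^9 m
GM = 2.942 × 10^17 m³/s²
m = 4973 kg
GMm = 2.942 × 10^17 × 4973 = 1.46306 × 10^21 m³·kg/s²
2a = 1.3634 × 10^10 m
E_bind = GMm/(2a) = 1.07309 × 10^11 J ≈ 107.3 GJ

Final answer: 107.3 GJ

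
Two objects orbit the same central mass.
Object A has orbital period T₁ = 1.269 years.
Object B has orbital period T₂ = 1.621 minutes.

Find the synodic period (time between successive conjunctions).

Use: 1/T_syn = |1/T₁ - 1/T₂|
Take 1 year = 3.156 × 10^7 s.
T₁ = 1.269 years = 4.00496 × 10^7 s
T₂ = 1.621 minutes = 97.26 s
1/T₁ = 2.4969 × 10^-8 s⁻¹
1/T₂ = 0.0102817 s⁻¹
|1/T₁ − 1/T₂| = 0.0102817 s⁻¹
T_syn = 1 / |1/T₁ − 1/T₂| = 97.2602 s ≈ 1.621 minutes

Final answer: T_syn = 1.621 minutes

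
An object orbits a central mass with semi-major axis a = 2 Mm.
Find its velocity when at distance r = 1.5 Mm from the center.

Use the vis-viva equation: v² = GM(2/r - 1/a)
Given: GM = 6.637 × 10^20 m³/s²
a = 2 Mm = 2 × 10^6 m
r = 1.5 Mm = 1.5 × 10^6 m
GM = 6.637 × 10^20 m³/s²
2/r − 1/a = 1.33333 × 10^-6 − 5 × 10^-7 = 8.33333 × 10^-7 m⁻¹
v² = GM (2/r − 1/a) = 5.53083 × 10^14 m²/s²
v = 2.35177 × 10^7 m/s ≈ 2.352 × 10^4 km/s

Final answer: 2.352 × 10^4 km/s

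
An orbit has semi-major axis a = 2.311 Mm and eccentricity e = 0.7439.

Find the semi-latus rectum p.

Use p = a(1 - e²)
a = 2.311 Mm = 2.311 × 10^6 m
e = 0.7439,  e² = 0.553387,  1 − e² = 0.446613
p = a(1 − e²) = 2.311 × 10^6 m × 0.446613 = 1.03212 × 10^6 m ≈ 1.032 Mm

Final answer: p = 1.032 Mm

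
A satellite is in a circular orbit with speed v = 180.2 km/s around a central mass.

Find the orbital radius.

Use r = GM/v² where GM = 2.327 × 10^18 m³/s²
v = 180.2 km/s = 180200 m/s
GM = 2.327 × 10^18 m³/s²
v² = 3.2472 × 10^10 m²/s²
r = GM/v² = (2.327 × 10^18) / (3.2472 × 10^10) = 7.16617 × 10^7 m ≈ 7.166 × 10^7 m

Final answer: 7.166 × 10^7 m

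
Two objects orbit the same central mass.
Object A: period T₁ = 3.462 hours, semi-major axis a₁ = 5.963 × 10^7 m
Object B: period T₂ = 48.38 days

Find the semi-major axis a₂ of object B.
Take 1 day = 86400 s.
T₁ = 3.462 hours = 12463.2 s
T₂ = 48.38 days = 4.18003 × 10^6 s
a₁ = 5.963 × 10^7 m
Kepler's third law: (T₂/T₁)² = (a₂/a₁)³  ⇒  a₂ = a₁ (T₂/T₁)^(2/3)
T₂/T₁ = 335.39
(T₂/T₁)^(2/3) = 48.2725
a₂ = 5.963 × 10^7 m × 48.2725 = 2.87849 × 10^9 m ≈ 2.878 × 10^9 m

Final answer: a₂ = 2.878 × 10^9 m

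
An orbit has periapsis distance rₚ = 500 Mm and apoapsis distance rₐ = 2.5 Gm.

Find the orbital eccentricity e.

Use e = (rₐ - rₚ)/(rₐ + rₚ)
rₚ = 500 Mm = 5 × 10^8 m
rₐ = 2.5 Gm = 2.5 × 10^9 m
rₐ − rₚ = 2 × 10^9 m
rₐ + rₚ = 3 × 10^9 m
e = (rₐ − rₚ)/(rₐ + rₚ) = 0.666667

Final answer: e = 0.6667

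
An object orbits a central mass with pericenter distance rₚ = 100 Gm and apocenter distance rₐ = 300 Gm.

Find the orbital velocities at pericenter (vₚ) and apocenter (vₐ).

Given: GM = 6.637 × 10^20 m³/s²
rₚ = 100 Gm = 1 × 10^11 m
rₐ = 300 Gm = 3 × 10^11 m
GM = 6.637 × 10^20 m³/s²
a = (rₚ + rₐ)/2 = 2 × 10^11 m
Vis-viva: v² = GM (2/r − 1/a)
vₚ² = 6.637 × 10^20 × (2 × 10^-11 − 5 × 10^-12) = 9.9555 × 10^9 m²/s²
vₚ = 99777.3 m/s ≈ 99.78 km/s
vₐ² = 6.637 × 10^20 × (6.66667 × 10^-12 − 5 × 10^-12) = 1.10617 × 10^9 m²/s²
vₐ = 33259.1 m/s ≈ 33.26 km/s

Final answer: vₚ = 99.78 km/s, vₐ = 33.26 km/s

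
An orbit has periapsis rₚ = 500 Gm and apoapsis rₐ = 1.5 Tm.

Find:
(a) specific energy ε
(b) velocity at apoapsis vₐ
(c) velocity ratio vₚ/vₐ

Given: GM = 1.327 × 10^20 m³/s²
rₚ = 500 Gm = 5 × 10^11 m
rₐ = 1.5 Tm = 1.5 × 10^12 m
GM = 1.327 × 10^20 m³/s²
a = (rₚ + rₐ)/2 = 1 × 10^12 m
e = (rₐ − rₚ)/(rₐ + rₚ) = (1 × 10^12) / (2 × 10^12) = 0.5
(a) 2a = 2 × 10^12 m;  ε = −GM/(2a) = -6.635 × 10^7 J/kg ≈ -66.35 MJ/kg
(b) vₐ² = GM (2/rₐ − 1/a) = 1.327 × 10^20 × (1.33333 × 10^-12 − 1 × 10^-12) = 4.42333 × 10^7 m²/s²;  vₐ = 6650.81 m/s ≈ 6.651 km/s
(c) vₚ/vₐ = rₐ/rₚ (angular momentum) = (1.5 × 10^12) / (5 × 10^11) = 3 ≈ 3

Final answer:
(a) specific energy ε = -66.35 MJ/kg
(b) velocity at apoapsis vₐ = 6.651 km/s
(c) velocity ratio vₚ/vₐ = 3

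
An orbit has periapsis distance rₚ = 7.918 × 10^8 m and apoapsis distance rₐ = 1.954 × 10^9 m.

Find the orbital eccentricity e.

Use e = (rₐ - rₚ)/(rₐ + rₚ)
rₚ = 7.918 × 10^8 m
rₐ = 1.954 × 10^9 m
rₐ − rₚ = 1.1622 × 10^9 m
rₐ + rₚ = 2.7458 × 10^9 m
e = (rₐ − rₚ)/(rₐ + rₚ) = 0.423265

Final answer: e = 0.4233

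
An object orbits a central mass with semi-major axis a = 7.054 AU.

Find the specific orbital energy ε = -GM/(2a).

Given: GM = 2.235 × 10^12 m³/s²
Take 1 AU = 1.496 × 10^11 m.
a = 7.054 AU = 1.05528 × 10^12 m
GM = 2.235 × 10^12 m³/s²
2a = 2.11056 × 10^12 m
ε = −GM/(2a) = -1.05896 J/kg ≈ -1.059 J/kg

Final answer: -1.059 J/kg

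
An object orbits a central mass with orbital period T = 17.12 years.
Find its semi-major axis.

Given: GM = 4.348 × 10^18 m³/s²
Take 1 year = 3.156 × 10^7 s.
T = 17.12 years = 5.40307 × 10^8 s
GM = 4.348 × 10^18 m³/s²
Kepler's third law: a³ = GM T² / (4π²)
T² = 2.91932 × 10^17 s²
a³ = (4.348 × 10^18) × (2.91932 × 10^17) / (4π²) = 3.21522 × 10^34 m³
a = (a³)^(1/3) = 3.17983 × 10^11 m ≈ 318 Gm

Final answer: 318 Gm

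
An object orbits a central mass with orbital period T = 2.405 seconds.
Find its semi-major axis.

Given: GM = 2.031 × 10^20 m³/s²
T = 2.405 seconds
GM = 2.031 × 10^20 m³/s²
Kepler's third law: a³ = GM T² / (4π²)
T² = 5.78402 s²
a³ = (2.031 × 10^20) × 5.78402 / (4π²) = 2.97564 × 10^19 m³
a = (a³)^(1/3) = 3.0988 × 10^6 m ≈ 3.099 Mm

Final answer: 3.099 Mm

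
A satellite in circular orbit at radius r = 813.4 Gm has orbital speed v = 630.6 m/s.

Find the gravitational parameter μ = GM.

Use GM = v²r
r = 813.4 Gm = 8.134 × 10^11 m
v = 630.6 m/s
v² = 397656 m²/s²
GM = v²r = 397656 × 8.134 × 10^11 = 3.23454 × 10^17 m³/s²
GM ≈ 3.235 × 10^17 m³/s²

Final answer: GM = 3.235 × 10^17 m³/s²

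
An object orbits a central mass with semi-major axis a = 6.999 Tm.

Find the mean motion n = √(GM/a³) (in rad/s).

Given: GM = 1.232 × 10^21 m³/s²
a = 6.999 Tm = 6.999 × 10^12 m
GM = 1.232 × 10^21 m³/s²
a³ = 3.42853 × 10^38 m³
GM/a³ = (1.232 × 10^21) / (3.42853 × 10^38) = 3.59338 × 10^-18 s⁻²
n = √(GM/a³) = 1.89562 × 10^-9 rad/s ≈ 1.896 × 10^-9 rad/s

Final answer: n = 1.896 × 10^-9 rad/s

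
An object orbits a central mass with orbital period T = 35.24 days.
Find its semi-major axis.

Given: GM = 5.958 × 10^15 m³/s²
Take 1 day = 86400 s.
T = 35.24 days = 3.04474 × 10^6 s
GM = 5.958 × 10^15 m³/s²
Kepler's third law: a³ = GM T² / (4π²)
T² = 9.27042 × 10^12 s²
a³ = (5.958 × 10^15) × (9.27042 × 10^12) / (4π²) = 1.39907 × 10^27 m³
a = (a³)^(1/3) = 1.11844 × 10^9 m ≈ 1.118 Gm

Final answer: 1.118 Gm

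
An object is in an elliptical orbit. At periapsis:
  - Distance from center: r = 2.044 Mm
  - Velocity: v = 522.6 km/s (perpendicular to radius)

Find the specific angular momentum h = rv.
r = 2.044 Mm = 2.044 × 10^6 m
v = 522.6 km/s = 522600 m/s
h = rv = 2.044 × 10^6 × 522600 = 1.06819 × 10^12 m²/s ≈ 1.068 × 10^12 m²/s

Final answer: h = 1.068 × 10^12 m²/s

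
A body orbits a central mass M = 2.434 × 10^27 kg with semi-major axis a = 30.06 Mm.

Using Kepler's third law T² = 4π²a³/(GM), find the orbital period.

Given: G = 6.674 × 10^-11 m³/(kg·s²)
M = 2.434 × 10^27 kg
GM = G × M = 6.674 × 10^-11 × 2.434 × 10^27 = 1.62445 × 10^17 m³/s²
a = 30.06 Mm = 3.006 × 10^7 m
a³ = 2.71623 × 10^22 m³
T = 2π √(a³/GM) = 2π √((2.71623 × 10^22) / (1.62445 × 10^17)) = 2π × 408.912 s
T = 2569.27 s ≈ 42.82 minutes

Final answer: 42.82 minutes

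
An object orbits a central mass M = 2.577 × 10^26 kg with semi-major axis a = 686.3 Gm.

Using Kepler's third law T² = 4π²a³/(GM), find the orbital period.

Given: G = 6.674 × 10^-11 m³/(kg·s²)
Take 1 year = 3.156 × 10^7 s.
M = 2.577 × 10^26 kg
GM = G × M = 6.674 × 10^-11 × 2.577 × 10^26 = 1.71989 × 10^16 m³/s²
a = 686.3 Gm = 6.863 × 10^11 m
a³ = 3.23253 × 10^35 m³
T = 2π √(a³/GM) = 2π √((3.23253 × 10^35) / (1.71989 × 10^16)) = 2π × 4.33532 × 10^9 s
T = 2.72396 × 10^10 s ≈ 863.1 years

Final answer: 863.1 years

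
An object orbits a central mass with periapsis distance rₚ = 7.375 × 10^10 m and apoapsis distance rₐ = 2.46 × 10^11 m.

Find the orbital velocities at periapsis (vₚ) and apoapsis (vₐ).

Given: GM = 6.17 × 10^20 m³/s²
rₚ = 7.375 × 10^10 m
rₐ = 2.46 × 10^11 m
GM = 6.17 × 10^20 m³/s²
a = (rₚ + rₐ)/2 = 1.59875 × 10^11 m
Vis-viva: v² = GM (2/r − 1/a)
vₚ² = 6.17 × 10^20 × (2.71186 × 10^-11 − 6.25489 × 10^-12) = 1.28729 × 10^10 m²/s²
vₚ = 113459 m/s ≈ 113.5 km/s
vₐ² = 6.17 × 10^20 × (8.13008 × 10^-12 − 6.25489 × 10^-12) = 1.157 × 10^9 m²/s²
vₐ = 34014.6 m/s ≈ 34.01 km/s

Final answer: vₚ = 113.5 km/s, vₐ = 34.01 km/s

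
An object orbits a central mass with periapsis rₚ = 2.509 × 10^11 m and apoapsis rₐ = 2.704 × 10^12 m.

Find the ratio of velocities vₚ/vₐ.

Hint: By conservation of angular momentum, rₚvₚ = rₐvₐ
rₚ = 2.509 × 10^11 m
rₐ = 2.704 × 10^12 m
rₚvₚ = rₐvₐ  ⇒  vₚ/vₐ = rₐ/rₚ
vₚ/vₐ = (2.704 × 10^12) / (2.509 × 10^11) = 10.7772

Final answer: vₚ/vₐ = 10.78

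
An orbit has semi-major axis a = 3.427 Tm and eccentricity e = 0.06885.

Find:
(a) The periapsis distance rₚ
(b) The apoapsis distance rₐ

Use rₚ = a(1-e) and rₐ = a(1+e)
a = 3.427 Tm = 3.427 × 10^12 m
e = 0.06885:  1 − e = 0.93115,  1 + e = 1.06885
(a) rₚ = a(1 − e) = 3.427 × 10^12 m × 0.93115 = 3.19105 × 10^12 m ≈ 3.191 Tm
(b) rₐ = a(1 + e) = 3.427 × 10^12 m × 1.06885 = 3.66295 × 10^12 m ≈ 3.663 Tm

Final answer:
(a) rₚ = 3.191 Tm
(b) rₐ = 3.663 Tm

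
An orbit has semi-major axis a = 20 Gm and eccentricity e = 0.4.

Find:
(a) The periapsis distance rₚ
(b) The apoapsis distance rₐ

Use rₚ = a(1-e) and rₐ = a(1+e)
a = 20 Gm = 2 × 10^10 m
e = 0.4:  1 − e = 0.6,  1 + e = 1.4
(a) rₚ = a(1 − e) = 2 × 10^10 m × 0.6 = 1.2 × 10^10 m ≈ 12 Gm
(b) rₐ = a(1 + e) = 2 × 10^10 m × 1.4 = 2.8 × 10^10 m ≈ 28 Gm

Final answer:
(a) rₚ = 12 Gm
(b) rₐ = 28 Gm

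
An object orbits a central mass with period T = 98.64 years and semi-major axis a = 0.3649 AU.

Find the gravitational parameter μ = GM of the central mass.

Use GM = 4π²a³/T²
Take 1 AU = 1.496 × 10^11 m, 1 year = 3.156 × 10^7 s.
T = 98.64 years = 3.11308 × 10^9 s
a = 0.3649 AU = 5.4589 × 10^10 m
a³ = 1.62673 × 10^32 m³
T² = 9.69126 × 10^18 s²
GM = 4π² × (1.62673 × 10^32) / (9.69126 × 10^18) = 6.62668 × 10^14 m³/s²
GM ≈ 6.627 × 10^14 m³/s²

Final answer: GM = 6.627 × 10^14 m³/s²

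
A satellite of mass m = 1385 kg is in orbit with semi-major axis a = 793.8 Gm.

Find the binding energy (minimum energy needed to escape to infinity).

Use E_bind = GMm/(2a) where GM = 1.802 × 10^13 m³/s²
a = 793.8 Gm = 7.938 × 10^11 m
GM = 1.802 × 10^13 m³/s²
m = 1385 kg
GMm = 1.802 × 10^13 × 1385 = 2.49577 × 10^16 m³·kg/s²
2a = 1.5876 × 10^12 m
E_bind = GMm/(2a) = 15720.4 J ≈ 15.72 kJ

Final answer: 15.72 kJ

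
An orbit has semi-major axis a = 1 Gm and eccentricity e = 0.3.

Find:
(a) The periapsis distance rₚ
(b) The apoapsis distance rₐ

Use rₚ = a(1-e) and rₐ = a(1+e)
a = 1 Gm = 1 × 10^9 m
e = 0.3:  1 − e = 0.7,  1 + e = 1.3
(a) rₚ = a(1 − e) = 1 × 10^9 m × 0.7 = 7 × 10^8 m ≈ 700 Mm
(b) rₐ = a(1 + e) = 1 × 10^9 m × 1.3 = 1.3 × 10^9 m ≈ 1.3 Gm

Final answer:
(a) rₚ = 700 Mm
(b) rₐ = 1.3 Gm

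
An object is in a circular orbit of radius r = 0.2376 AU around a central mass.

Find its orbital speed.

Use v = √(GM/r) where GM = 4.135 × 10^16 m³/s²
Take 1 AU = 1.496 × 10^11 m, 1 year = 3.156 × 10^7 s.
r = 0.2376 AU = 3.5545 × 10^10 m
GM = 4.135 × 10^16 m³/s²
GM/r = (4.135 × 10^16) / (3.5545 × 10^10) = 1.16332 × 10^6 m²/s²
v = √(GM/r) = 1078.57 m/s ≈ 0.2275 AU/year

Final answer: 0.2275 AU/year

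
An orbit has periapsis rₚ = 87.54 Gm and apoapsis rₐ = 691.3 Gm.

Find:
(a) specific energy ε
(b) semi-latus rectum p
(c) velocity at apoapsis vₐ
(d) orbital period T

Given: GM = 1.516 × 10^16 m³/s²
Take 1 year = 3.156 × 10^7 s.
rₚ = 87.54 Gm = 8.754 × 10^10 m
rₐ = 691.3 Gm = 6.913 × 10^11 m
GM = 1.516 × 10^16 m³/s²
a = (rₚ + rₐ)/2 = 3.8942 × 10^11 m
e = (rₐ − rₚ)/(rₐ + rₚ) = (6.0376 × 10^11) / (7.7884 × 10^11) = 0.775204
(a) 2a = 7.7884 × 10^11 m;  ε = −GM/(2a) = -19464.8 J/kg ≈ -19.46 kJ/kg
(b) 1 − e² = 0.399059;  p = a(1 − e²) = 3.8942 × 10^11 × 0.399059 = 1.55401 × 10^11 m ≈ 155.4 Gm
(c) vₐ² = GM (2/rₐ − 1/a) = 1.516 × 10^16 × (2.8931 × 10^-12 − 2.56792 × 10^-12) = 4929.71 m²/s²;  vₐ = 70.2119 m/s ≈ 70.21 m/s
(d) a³ = 5.90547 × 10^34 m³;  T = 2π √(a³/GM) = 2π × 1.97368 × 10^9 s = 1.2401 × 10^10 s ≈ 392.9 years

Final answer:
(a) specific energy ε = -19.46 kJ/kg
(b) semi-latus rectum p = 155.4 Gm
(c) velocity at apoapsis vₐ = 70.21 m/s
(d) orbital period T = 392.9 years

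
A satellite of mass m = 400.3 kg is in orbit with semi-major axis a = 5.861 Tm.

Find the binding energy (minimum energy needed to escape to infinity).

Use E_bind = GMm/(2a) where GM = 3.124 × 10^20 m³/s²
a = 5.861 Tm = 5.861 × 10^12 m
GM = 3.124 × 10^20 m³/s²
m = 400.3 kg
GMm = 3.124 × 10^20 × 400.3 = 1.25054 × 10^23 m³·kg/s²
2a = 1.1722 × 10^13 m
E_bind = GMm/(2a) = 1.06683 × 10^10 J ≈ 10.67 GJ

Final answer: 10.67 GJ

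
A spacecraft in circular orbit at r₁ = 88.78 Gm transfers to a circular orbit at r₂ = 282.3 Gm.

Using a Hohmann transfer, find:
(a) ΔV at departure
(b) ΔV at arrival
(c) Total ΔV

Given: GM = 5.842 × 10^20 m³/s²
r₁ = 88.78 Gm = 8.878 × 10^10 m
r₂ = 282.3 Gm = 2.823 × 10^11 m
GM = 5.842 × 10^20 m³/s²
Transfer ellipse: a_t = (r₁ + r₂)/2 = 1.8554 × 10^11 m
Circular speed at r₁: v₁ = √(GM/r₁) = 81119.1 m/s
Transfer speed at r₁ (periapsis): v₁ₜ = √(GM(2/r₁ − 1/a_t)) = 100060 m/s
(a) ΔV₁ = v₁ₜ − v₁ = 18940.7 m/s ≈ 18.94 km/s
Circular speed at r₂: v₂ = √(GM/r₂) = 45491 m/s
Transfer speed at r₂ (apoapsis): v₂ₜ = √(GM(2/r₂ − 1/a_t)) = 31467.6 m/s
(b) ΔV₂ = v₂ − v₂ₜ = 14023.3 m/s ≈ 14.02 km/s
(c) ΔV_total = ΔV₁ + ΔV₂ = 32964.1 m/s ≈ 32.96 km/s

Final answer:
(a) ΔV₁ = 18.94 km/s
(b) ΔV₂ = 14.02 km/s
(c) ΔV_total = 32.96 km/s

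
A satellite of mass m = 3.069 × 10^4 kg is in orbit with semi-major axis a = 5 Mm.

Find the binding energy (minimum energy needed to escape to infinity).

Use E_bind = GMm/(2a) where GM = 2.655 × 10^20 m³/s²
a = 5 Mm = 5 × 10^6 m
GM = 2.655 × 10^20 m³/s²
m = 3.069 × 10^4 kg
GMm = 2.655 × 10^20 × 30690 = 8.14819 × 10^24 m³·kg/s²
2a = 1 × 10^7 m
E_bind = GMm/(2a) = 8.14819 × 10^17 J ≈ 814.8 PJ

Final answer: 814.8 PJ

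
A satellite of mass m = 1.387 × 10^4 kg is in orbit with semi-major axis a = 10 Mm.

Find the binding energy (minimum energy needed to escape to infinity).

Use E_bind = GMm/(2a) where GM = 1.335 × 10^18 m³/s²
a = 10 Mm = 1 × 10^7 m
GM = 1.335 × 10^18 m³/s²
m = 1.387 × 10^4 kg
GMm = 1.335 × 10^18 × 13870 = 1.85165 × 10^22 m³·kg/s²
2a = 2 × 10^7 m
E_bind = GMm/(2a) = 9.25822 × 10^14 J ≈ 925.8 TJ

Final answer: 925.8 TJ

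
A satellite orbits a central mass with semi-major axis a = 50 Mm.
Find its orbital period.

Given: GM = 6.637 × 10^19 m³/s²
a = 50 Mm = 5 × 10^7 m
GM = 6.637 × 10^19 m³/s²
a³ = 1.25 × 10^23 m³
T = 2π √(a³/GM) = 2π √((1.25 × 10^23) / (6.637 × 10^19)) = 2π × 43.3979 s
T = 272.677 s ≈ 4.545 minutes

Final answer: 4.545 minutes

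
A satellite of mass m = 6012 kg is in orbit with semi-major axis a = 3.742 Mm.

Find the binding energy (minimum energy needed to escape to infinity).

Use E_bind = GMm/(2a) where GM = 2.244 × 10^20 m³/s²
a = 3.742 Mm = 3.742 × 10^6 m
GM = 2.244 × 10^20 m³/s²
m = 6012 kg
GMm = 2.244 × 10^20 × 6012 = 1.34909 × 10^24 m³·kg/s²
2a = 7.484 × 10^6 m
E_bind = GMm/(2a) = 1.80264 × 10^17 J ≈ 180.3 PJ

Final answer: 180.3 PJ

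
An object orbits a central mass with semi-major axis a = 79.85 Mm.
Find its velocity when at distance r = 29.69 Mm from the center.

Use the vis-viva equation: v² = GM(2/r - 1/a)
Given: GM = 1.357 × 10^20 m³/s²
a = 79.85 Mm = 7.985 × 10^7 m
r = 29.69 Mm = 2.969 × 10^7 m
GM = 1.357 × 10^20 m³/s²
2/r − 1/a = 6.73627 × 10^-8 − 1.25235 × 10^-8 = 5.48393 × 10^-8 m⁻¹
v² = GM (2/r − 1/a) = 7.44169 × 10^12 m²/s²
v = 2.72795 × 10^6 m/s ≈ 2728 km/s

Final answer: 2728 km/s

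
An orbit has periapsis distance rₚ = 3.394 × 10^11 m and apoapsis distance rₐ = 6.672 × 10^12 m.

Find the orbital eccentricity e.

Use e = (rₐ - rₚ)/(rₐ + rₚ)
rₚ = 3.394 × 10^11 m
rₐ = 6.672 × 10^12 m
rₐ − rₚ = 6.3326 × 10^12 m
rₐ + rₚ = 7.0114 × 10^12 m
e = (rₐ − rₚ)/(rₐ + rₚ) = 0.903186

Final answer: e = 0.9032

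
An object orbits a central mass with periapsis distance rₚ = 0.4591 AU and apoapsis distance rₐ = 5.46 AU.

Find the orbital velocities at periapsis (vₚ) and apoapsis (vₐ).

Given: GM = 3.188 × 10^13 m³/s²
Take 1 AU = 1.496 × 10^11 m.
rₚ = 0.4591 AU = 6.86814 × 10^10 m
rₐ = 5.46 AU = 8.16816 × 10^11 m
GM = 3.188 × 10^13 m³/s²
a = (rₚ + rₐ)/2 = 4.42749 × 10^11 m
Vis-viva: v² = GM (2/r − 1/a)
vₚ² = 3.188 × 10^13 × (2.912 × 10^-11 − 2.25862 × 10^-12) = 856.34 m²/s²
vₚ = 29.2633 m/s ≈ 29.26 m/s
vₐ² = 3.188 × 10^13 × (2.44853 × 10^-12 − 2.25862 × 10^-12) = 6.05446 m²/s²
vₐ = 2.46058 m/s ≈ 2.461 m/s

Final answer: vₚ = 29.26 m/s, vₐ = 2.461 m/s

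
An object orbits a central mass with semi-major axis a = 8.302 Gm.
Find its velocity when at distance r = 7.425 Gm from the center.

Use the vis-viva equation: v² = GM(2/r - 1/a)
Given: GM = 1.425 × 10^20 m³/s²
a = 8.302 Gm = 8.302 × 10^9 m
r = 7.425 Gm = 7.425 × 10^9 m
GM = 1.425 × 10^20 m³/s²
2/r − 1/a = 2.6936 × 10^-10 − 1.20453 × 10^-10 = 1.48907 × 10^-10 m⁻¹
v² = GM (2/r − 1/a) = 2.12193 × 10^10 m²/s²
v = 145668 m/s ≈ 145.7 km/s

Final answer: 145.7 km/s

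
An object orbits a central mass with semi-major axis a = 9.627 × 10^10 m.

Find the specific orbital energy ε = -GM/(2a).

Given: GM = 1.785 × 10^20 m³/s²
a = 9.627 × 10^10 m
GM = 1.785 × 10^20 m³/s²
2a = 1.9254 × 10^11 m
ε = −GM/(2a) = -9.2708 × 10^8 J/kg ≈ -927.1 MJ/kg

Final answer: -927.1 MJ/kg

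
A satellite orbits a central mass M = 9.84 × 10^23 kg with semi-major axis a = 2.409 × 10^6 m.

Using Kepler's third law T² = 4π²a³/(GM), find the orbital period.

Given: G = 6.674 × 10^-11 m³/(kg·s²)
M = 9.84 × 10^23 kg
GM = G × M = 6.674 × 10^-11 × 9.84 × 10^23 = 6.56722 × 10^13 m³/s²
a = 2.409 × 10^6 m
a³ = 1.39801 × 10^19 m³
T = 2π √(a³/GM) = 2π √((1.39801 × 10^19) / (6.56722 × 10^13)) = 2π × 461.386 s
T = 2898.97 s ≈ 48.32 minutes

Final answer: 48.32 minutes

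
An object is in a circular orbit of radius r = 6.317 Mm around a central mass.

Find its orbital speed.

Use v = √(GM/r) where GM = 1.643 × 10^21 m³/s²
r = 6.317 Mm = 6.317 × 10^6 m
GM = 1.643 × 10^21 m³/s²
GM/r = (1.643 × 10^21) / (6.317 × 10^6) = 2.60092 × 10^14 m²/s²
v = √(GM/r) = 1.61274 × 10^7 m/s ≈ 1.613 × 10^4 km/s

Final answer: 1.613 × 10^4 km/s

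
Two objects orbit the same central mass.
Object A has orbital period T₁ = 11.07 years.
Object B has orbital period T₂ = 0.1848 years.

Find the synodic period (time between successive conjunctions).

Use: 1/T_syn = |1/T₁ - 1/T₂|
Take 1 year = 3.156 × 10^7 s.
T₁ = 11.07 years = 3.49369 × 10^8 s
T₂ = 0.1848 years = 5.83229 × 10^6 s
1/T₁ = 2.8623 × 10^-9 s⁻¹
1/T₂ = 1.71459 × 10^-7 s⁻¹
|1/T₁ − 1/T₂| = 1.68597 × 10^-7 s⁻¹
T_syn = 1 / |1/T₁ − 1/T₂| = 5.9313 × 10^6 s ≈ 0.1879 years

Final answer: T_syn = 0.1879 years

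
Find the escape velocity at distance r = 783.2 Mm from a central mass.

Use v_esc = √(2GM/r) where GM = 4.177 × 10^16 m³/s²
r = 783.2 Mm = 7.832 × 10^8 m
GM = 4.177 × 10^16 m³/s²
2GM/r = 2 × (4.177 × 10^16) / (7.832 × 10^8) = 1.06665 × 10^8 m²/s²
v_esc = √(2GM/r) = 10327.9 m/s ≈ 10.33 km/s

Final answer: 10.33 km/s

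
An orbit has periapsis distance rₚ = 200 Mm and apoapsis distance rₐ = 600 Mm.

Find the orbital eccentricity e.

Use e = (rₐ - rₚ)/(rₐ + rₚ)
rₚ = 200 Mm = 2 × 10^8 m
rₐ = 600 Mm = 6 × 10^8 m
rₐ − rₚ = 4 × 10^8 m
rₐ + rₚ = 8 × 10^8 m
e = (rₐ − rₚ)/(rₐ + rₚ) = 0.5

Final answer: e = 0.5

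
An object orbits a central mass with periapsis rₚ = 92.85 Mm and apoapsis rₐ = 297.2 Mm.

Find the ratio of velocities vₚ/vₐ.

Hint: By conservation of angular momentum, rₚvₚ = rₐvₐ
rₚ = 92.85 Mm = 9.285 × 10^7 m
rₐ = 297.2 Mm = 2.972 × 10^8 m
rₚvₚ = rₐvₐ  ⇒  vₚ/vₐ = rₐ/rₚ
vₚ/vₐ = (2.972 × 10^8) / (9.285 × 10^7) = 3.20086

Final answer: vₚ/vₐ = 3.201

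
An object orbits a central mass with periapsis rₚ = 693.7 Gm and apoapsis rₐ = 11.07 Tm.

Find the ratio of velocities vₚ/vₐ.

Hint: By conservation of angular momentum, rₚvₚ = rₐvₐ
rₚ = 693.7 Gm = 6.937 × 10^11 m
rₐ = 11.07 Tm = 1.107 × 10^13 m
rₚvₚ = rₐvₐ  ⇒  vₚ/vₐ = rₐ/rₚ
vₚ/vₐ = (1.107 × 10^13) / (6.937 × 10^11) = 15.9579

Final answer: vₚ/vₐ = 15.96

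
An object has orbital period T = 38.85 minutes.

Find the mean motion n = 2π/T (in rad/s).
T = 38.85 minutes = 2331 s
n = 2π / 2331 s = 0.00269549 rad/s ≈ 0.002695 rad/s

Final answer: n = 0.002695 rad/s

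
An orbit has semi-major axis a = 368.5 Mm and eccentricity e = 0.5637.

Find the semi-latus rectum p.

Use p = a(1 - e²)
a = 368.5 Mm = 3.685 × 10^8 m
e = 0.5637,  e² = 0.317758,  1 − e² = 0.682242
p = a(1 − e²) = 3.685 × 10^8 m × 0.682242 = 2.51406 × 10^8 m ≈ 251.4 Mm

Final answer: p = 251.4 Mm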